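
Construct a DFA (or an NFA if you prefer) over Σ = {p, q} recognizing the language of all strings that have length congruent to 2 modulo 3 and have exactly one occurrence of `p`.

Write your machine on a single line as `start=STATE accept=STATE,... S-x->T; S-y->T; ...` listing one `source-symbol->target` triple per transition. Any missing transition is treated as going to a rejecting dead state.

start=S0; accept=S4; S0-p->S1; S0-q->S2; S1-p->S3; S1-q->S4; S2-p->S4; S2-q->S5; S3-p->S6; S3-q->S6; S4-p->S6; S4-q->S7; S5-p->S7; S5-q->S0; S6-p->S8; S6-q->S8; S7-p->S8; S7-q->S1; S8-p->S3; S8-q->S3

Handle the two conditions separately and then intersect. The first has 3 states tracking the input length modulo 3; the second has 3 states tracking the count of `p`s, saturating at 2. A product state is a pair (one from each), accepting exactly when both do.
9 states suffice.
        p   q  
>  S0   S1  S2 
   S1   S3  S4 
   S2   S4  S5 
   S3   S6  S6 
 * S4   S6  S7 
   S5   S7  S0 
   S6   S8  S8 
   S7   S8  S1 
   S8   S3  S3 
(> = start, * = accepting)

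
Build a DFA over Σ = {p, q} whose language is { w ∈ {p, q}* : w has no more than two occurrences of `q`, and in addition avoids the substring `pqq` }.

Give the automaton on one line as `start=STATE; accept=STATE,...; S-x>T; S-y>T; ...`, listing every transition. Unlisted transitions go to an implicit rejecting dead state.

Handle the two conditions separately and then intersect. One (4 states) tracks the count of `q`s, saturating at 3; the other (4 states) tracks partial matches of the forbidden pattern `pqq`. Each combined state is a pair, one component from each; accept when both components accept.
          p    q  
>* s0     s1   s2 
 * s1     s1   s3 
 * s2     s4   s5 
 * s3     s4   s6 
 * s4     s4   s7 
 * s5     s8   s9 
   s6     s6  s10 
 * s7     s8  s10 
 * s8     s8  s11 
   s9    s12   s9 
   s10   s10  s10 
   s11   s12  s10 
   s12   s12  s11 
(> = start, * = accepting)

start=s0; accept=s0,s1,s2,s3,s4,s5,s7,s8; s0-p>s1; s0-q>s2; s1-p>s1; s1-q>s3; s2-p>s4; s2-q>s5; s3-p>s4; s3-q>s6; s4-p>s4; s4-q>s7; s5-p>s8; s5-q>s9; s6-p>s6; s6-q>s10; s7-p>s8; s7-q>s10; s8-p>s8; s8-q>s11; s9-p>s12; s9-q>s9; s10-p>s10; s10-q>s10; s11-p>s12; s11-q>s10; s12-p>s12; s12-q>s11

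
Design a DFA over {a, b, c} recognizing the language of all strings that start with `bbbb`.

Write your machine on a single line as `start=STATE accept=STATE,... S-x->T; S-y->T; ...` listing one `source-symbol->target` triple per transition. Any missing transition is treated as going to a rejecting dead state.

start=S0; accept=S4; S0-a->S5; S0-b->S1; S0-c->S5; S1-a->S5; S1-b->S2; S1-c->S5; S2-a->S5; S2-b->S3; S2-c->S5; S3-a->S5; S3-b->S4; S3-c->S5; S4-a->S4; S4-b->S4; S4-c->S4; S5-a->S5; S5-b->S5; S5-c->S5

Walk along `bbbb` while the input agrees: from S0 take `b` to S1, and so on. Any deviation drops to the rejecting sink S5. Once S4 is reached the prefix is confirmed and every continuation is accepted.
6 states suffice.
        a   b   c  
>  S0   S5  S1  S5 
   S1   S5  S2  S5 
   S2   S5  S3  S5 
   S3   S5  S4  S5 
 * S4   S4  S4  S4 
   S5   S5  S5  S5 
(> = start, * = accepting)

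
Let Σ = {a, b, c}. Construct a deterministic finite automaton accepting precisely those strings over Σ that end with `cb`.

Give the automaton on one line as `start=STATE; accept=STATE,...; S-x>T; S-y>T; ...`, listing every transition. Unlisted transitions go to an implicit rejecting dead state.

Let each state record the length of the longest suffix of the input read so far that is also a prefix of `cb`. S1 means the last symbol is `c`; S2 means the last 2 symbols are `cb`. Accept only at S2, where the string currently ends in `cb`.
A 3-state machine:
        a   b   c  
>  S0   S0  S0  S1 
   S1   S0  S2  S1 
 * S2   S0  S0  S1 
(> = start, * = accepting)

start=S0; accept=S2; S0-a>S0; S0-b>S0; S0-c>S1; S1-a>S0; S1-b>S2; S1-c>S1; S2-a>S0; S2-b>S0; S2-c>S1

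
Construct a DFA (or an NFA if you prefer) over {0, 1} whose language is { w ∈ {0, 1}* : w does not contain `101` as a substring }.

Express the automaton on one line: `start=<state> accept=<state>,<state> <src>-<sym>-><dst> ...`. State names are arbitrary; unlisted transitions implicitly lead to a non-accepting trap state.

Track partial matches of the forbidden pattern `101`. State q3 is a dead state reached once `101` has occurred; every other state accepts. q0 means no part of `101` is currently matched.
4 states suffice.
        0   1  
>* q0   q0  q1 
 * q1   q2  q1 
 * q2   q0  q3 
   q3   q3  q3 
(> = start, * = accepting)

start=q0 accept=q0,q1,q2 q0-0->q0 q0-1->q1 q1-0->q2 q1-1->q1 q2-0->q0 q2-1->q3 q3-0->q3 q3-1->q3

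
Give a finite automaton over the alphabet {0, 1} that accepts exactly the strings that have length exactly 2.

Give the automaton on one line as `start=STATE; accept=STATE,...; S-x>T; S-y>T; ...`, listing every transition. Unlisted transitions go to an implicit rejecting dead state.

We only need to distinguish lengths 0, 1, …, 2, and '>2'. Chain A → B → C → D on every symbol, with D looping. Accepting states: {C}.
4 states suffice.
       0  1 
>  A   B  B 
   B   C  C 
 * C   D  D 
   D   D  D 
(> = start, * = accepting)

start=A; accept=C; A-0>B; A-1>B; B-0>C; B-1>C; C-0>D; C-1>D; D-0>D; D-1>D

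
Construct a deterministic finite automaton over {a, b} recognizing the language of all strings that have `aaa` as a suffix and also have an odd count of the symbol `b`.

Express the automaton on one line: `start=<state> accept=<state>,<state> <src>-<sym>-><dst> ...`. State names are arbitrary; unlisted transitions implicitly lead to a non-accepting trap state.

start=s0 accept=s7 s0-a->s1 s0-b->s2 s1-a->s3 s1-b->s2 s2-a->s4 s2-b->s0 s3-a->s5 s3-b->s2 s4-a->s6 s4-b->s0 s5-a->s5 s5-b->s2 s6-a->s7 s6-b->s0 s7-a->s7 s7-b->s0

Run two small machines in parallel and take their product. The first has 4 states tracking how much of the suffix `aaa` has currently been matched; the second has 2 states tracking the count of `b`s modulo 2. A product state is a pair (one from each), accepting exactly when both do.
With 8 states:
        a   b  
>  s0   s1  s2 
   s1   s3  s2 
   s2   s4  s0 
   s3   s5  s2 
   s4   s6  s0 
   s5   s5  s2 
   s6   s7  s0 
 * s7   s7  s0 
(> = start, * = accepting)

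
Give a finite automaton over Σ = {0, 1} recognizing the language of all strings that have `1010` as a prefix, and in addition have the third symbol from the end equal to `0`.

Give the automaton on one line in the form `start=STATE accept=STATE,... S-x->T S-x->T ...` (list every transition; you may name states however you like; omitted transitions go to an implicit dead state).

Handle the two conditions separately and then intersect. One (6 states) tracks whether the input so far still matches the prefix `1010`; the other (15 states) tracks the last 3 symbols read. Each combined state is a pair, one component from each; accept when both components accept. After merging equivalent states the machine shrinks.
With 13 states:
          0    1  
>  S0     S1   S2 
   S1     S1   S1 
   S2     S3   S1 
   S3     S1   S4 
   S4     S5   S1 
 * S5     S6   S7 
   S6     S8   S9 
   S7     S5  S10 
 * S8     S8   S9 
 * S9     S5  S10 
 * S10   S11  S12 
   S11    S6   S7 
   S12   S11  S12 
(> = start, * = accepting)

start=S0 accept=S5,S8,S9,S10 S0-0->S1 S0-1->S2 S1-0->S1 S1-1->S1 S2-0->S3 S2-1->S1 S3-0->S1 S3-1->S4 S4-0->S5 S4-1->S1 S5-0->S6 S5-1->S7 S6-0->S8 S6-1->S9 S7-0->S5 S7-1->S10 S8-0->S8 S8-1->S9 S9-0->S5 S9-1->S10 S10-0->S11 S10-1->S12 S11-0->S6 S11-1->S7 S12-0->S11 S12-1->S12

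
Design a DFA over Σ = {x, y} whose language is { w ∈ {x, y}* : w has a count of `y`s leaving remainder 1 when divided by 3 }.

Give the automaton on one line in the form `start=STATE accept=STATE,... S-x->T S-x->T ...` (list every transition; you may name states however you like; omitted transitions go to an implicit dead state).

Keep the running count of `y`s modulo 3: each `y` advances along the cycle S0 → S1 → S2 → S0 while other symbols loop. Accept at S1.
With 3 states:
        x   y  
>  S0   S0  S1 
 * S1   S1  S2 
   S2   S2  S0 
(> = start, * = accepting)

start=S0 accept=S1 S0-x->S0 S0-y->S1 S1-x->S1 S1-y->S2 S2-x->S2 S2-y->S0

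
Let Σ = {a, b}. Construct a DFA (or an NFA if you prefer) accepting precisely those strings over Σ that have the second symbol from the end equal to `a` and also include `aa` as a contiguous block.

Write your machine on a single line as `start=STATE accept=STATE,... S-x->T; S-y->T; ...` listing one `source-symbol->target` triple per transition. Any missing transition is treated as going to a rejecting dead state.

start=s0; accept=s2,s3; s0-a->s1; s0-b->s0; s1-a->s2; s1-b->s0; s2-a->s2; s2-b->s3; s3-a->s4; s3-b->s5; s4-a->s2; s4-b->s3; s5-a->s4; s5-b->s5

Run two small machines in parallel and take their product. The first has 7 states tracking the last 2 symbols read; the second has 3 states tracking whether and how much of `aa` has been seen. A product state is a pair (one from each), accepting exactly when both do. Minimizing collapses redundant product states.
With 6 states:
        a   b  
>  s0   s1  s0 
   s1   s2  s0 
 * s2   s2  s3 
 * s3   s4  s5 
   s4   s2  s3 
   s5   s4  s5 
(> = start, * = accepting)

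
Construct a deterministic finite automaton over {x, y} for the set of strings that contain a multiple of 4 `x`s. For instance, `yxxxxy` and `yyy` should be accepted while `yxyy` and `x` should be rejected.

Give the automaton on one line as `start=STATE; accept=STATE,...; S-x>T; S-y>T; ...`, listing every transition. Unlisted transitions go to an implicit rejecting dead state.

start=q0; accept=q0; q0-x>q1; q0-y>q0; q1-x>q2; q1-y>q1; q2-x>q3; q2-y>q2; q3-x>q0; q3-y>q3

The only thing that matters is how many `x`s have appeared, reduced mod 4. Use one state per residue: q0 for 0, …, q3 for 3. Reading `x` moves to the next residue; anything else stays put. q0 is accepting.
A 4-state machine:
        x   y  
>* q0   q1  q0 
   q1   q2  q1 
   q2   q3  q2 
   q3   q0  q3 
(> = start, * = accepting)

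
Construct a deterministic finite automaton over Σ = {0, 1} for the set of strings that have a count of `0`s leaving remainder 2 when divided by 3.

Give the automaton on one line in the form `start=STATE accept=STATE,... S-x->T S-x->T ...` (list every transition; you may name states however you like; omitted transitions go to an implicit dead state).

The only thing that matters is how many `0`s have appeared, reduced mod 3. Use one state per residue: q0 for 0, …, q2 for 2. Reading `0` moves to the next residue; anything else stays put. q2 is accepting.
3 states suffice.
        0   1  
>  q0   q1  q0 
   q1   q2  q1 
 * q2   q0  q2 
(> = start, * = accepting)

start=q0 accept=q2 q0-0->q1 q0-1->q0 q1-0->q2 q1-1->q1 q2-0->q0 q2-1->q2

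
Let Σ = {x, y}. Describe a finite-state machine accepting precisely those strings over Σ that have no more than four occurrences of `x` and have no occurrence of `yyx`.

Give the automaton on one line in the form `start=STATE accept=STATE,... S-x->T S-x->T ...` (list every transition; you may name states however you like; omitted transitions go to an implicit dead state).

Build one automaton per condition and run them in lockstep. The first has 6 states tracking the count of `x`s, saturating at 5; the second has 4 states tracking partial matches of the forbidden pattern `yyx`. A product state is a pair (one from each), accepting exactly when both do.
          x    y  
>* s0     s1   s2 
 * s1     s3   s4 
 * s2     s1   s5 
 * s3     s6   s7 
 * s4     s3   s8 
 * s5     s9   s5 
 * s6    s10  s11 
 * s7     s6  s12 
 * s8    s13   s8 
   s9    s13   s9 
 * s10   s14  s15 
 * s11   s10  s16 
 * s12   s17  s12 
   s13   s17  s13 
   s14   s14  s18 
 * s15   s14  s19 
 * s16   s20  s16 
   s17   s20  s17 
   s18   s14  s21 
 * s19   s22  s19 
   s20   s22  s20 
   s21   s22  s21 
   s22   s22  s22 
(> = start, * = accepting)

start=s0 accept=s0,s1,s2,s3,s4,s5,s6,s7,s8,s10,s11,s12,s15,s16,s19 s0-x->s1 s0-y->s2 s1-x->s3 s1-y->s4 s2-x->s1 s2-y->s5 s3-x->s6 s3-y->s7 s4-x->s3 s4-y->s8 s5-x->s9 s5-y->s5 s6-x->s10 s6-y->s11 s7-x->s6 s7-y->s12 s8-x->s13 s8-y->s8 s9-x->s13 s9-y->s9 s10-x->s14 s10-y->s15 s11-x->s10 s11-y->s16 s12-x->s17 s12-y->s12 s13-x->s17 s13-y->s13 s14-x->s14 s14-y->s18 s15-x->s14 s15-y->s19 s16-x->s20 s16-y->s16 s17-x->s20 s17-y->s17 s18-x->s14 s18-y->s21 s19-x->s22 s19-y->s19 s20-x->s22 s20-y->s20 s21-x->s22 s21-y->s21 s22-x->s22 s22-y->s22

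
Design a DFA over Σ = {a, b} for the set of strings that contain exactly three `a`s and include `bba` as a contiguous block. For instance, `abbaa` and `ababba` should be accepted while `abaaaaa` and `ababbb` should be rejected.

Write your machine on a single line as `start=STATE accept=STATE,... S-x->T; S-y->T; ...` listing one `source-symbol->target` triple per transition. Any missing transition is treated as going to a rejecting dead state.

Handle the two conditions separately and then intersect. One (5 states) tracks the count of `a`s, saturating at 4; the other (4 states) tracks whether and how much of `bba` has been seen. Each combined state is a pair, one component from each; accept when both components accept. Equivalent product states are then merged.
With 11 states:
          a    b  
>  s0     s1   s2 
   s1     s3   s4 
   s2     s1   s5 
   s3     s6   s7 
   s4     s3   s8 
   s5     s8   s5 
   s6     s6   s6 
   s7     s6   s9 
   s8     s9   s8 
   s9    s10   s9 
 * s10    s6  s10 
(> = start, * = accepting)

start=s0; accept=s10; s0-a->s1; s0-b->s2; s1-a->s3; s1-b->s4; s2-a->s1; s2-b->s5; s3-a->s6; s3-b->s7; s4-a->s3; s4-b->s8; s5-a->s8; s5-b->s5; s6-a->s6; s6-b->s6; s7-a->s6; s7-b->s9; s8-a->s9; s8-b->s8; s9-a->s10; s9-b->s9; s10-a->s6; s10-b->s10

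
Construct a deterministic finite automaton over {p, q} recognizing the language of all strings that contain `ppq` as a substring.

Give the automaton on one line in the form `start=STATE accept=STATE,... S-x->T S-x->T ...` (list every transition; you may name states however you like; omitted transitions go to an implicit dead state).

start=A accept=D A-p->B A-q->A B-p->C B-q->A C-p->C C-q->D D-p->D D-q->D

Track how much of `ppq` has been matched so far: state A is no progress, D is the absorbing accept state reached once `ppq` has occurred. Intermediate states record partial matches; on a mismatch, fall back to the longest reusable overlap.
A 4-state machine:
       p  q 
>  A   B  A 
   B   C  A 
   C   C  D 
 * D   D  D 
(> = start, * = accepting)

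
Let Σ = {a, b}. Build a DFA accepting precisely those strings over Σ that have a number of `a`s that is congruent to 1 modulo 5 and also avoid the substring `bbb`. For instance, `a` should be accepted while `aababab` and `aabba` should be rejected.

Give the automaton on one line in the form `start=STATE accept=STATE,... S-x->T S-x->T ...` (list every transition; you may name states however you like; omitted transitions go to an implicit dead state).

Run two small machines in parallel and take their product. The first has 5 states tracking the count of `a`s modulo 5; the second has 4 states tracking partial matches of the forbidden pattern `bbb`. A product state is a pair (one from each), accepting exactly when both do. After merging equivalent states the machine shrinks.
16 states suffice.
          a    b  
>  q0     q1   q2 
 * q1     q3   q4 
   q2     q1   q5 
   q3     q6   q7 
 * q4     q3   q8 
   q5     q1   q9 
   q6    q10  q11 
   q7     q6  q12 
 * q8     q3   q9 
   q9     q9   q9 
   q10    q0  q13 
   q11   q10  q14 
   q12    q6   q9 
   q13    q0  q15 
   q14   q10   q9 
   q15    q0   q9 
(> = start, * = accepting)

start=q0 accept=q1,q4,q8 q0-a->q1 q0-b->q2 q1-a->q3 q1-b->q4 q2-a->q1 q2-b->q5 q3-a->q6 q3-b->q7 q4-a->q3 q4-b->q8 q5-a->q1 q5-b->q9 q6-a->q10 q6-b->q11 q7-a->q6 q7-b->q12 q8-a->q3 q8-b->q9 q9-a->q9 q9-b->q9 q10-a->q0 q10-b->q13 q11-a->q10 q11-b->q14 q12-a->q6 q12-b->q9 q13-a->q0 q13-b->q15 q14-a->q10 q14-b->q9 q15-a->q0 q15-b->q9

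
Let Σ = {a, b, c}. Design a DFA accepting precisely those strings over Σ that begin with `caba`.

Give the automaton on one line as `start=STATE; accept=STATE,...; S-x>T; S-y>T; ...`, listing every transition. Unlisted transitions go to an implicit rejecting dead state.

Check the first 4 symbols one by one: s0 through s3 record how many have matched `caba` so far; any wrong symbol goes to the dead state s5. After all 4 match we enter the accepting sink s4.
With 6 states:
        a   b   c  
>  s0   s5  s5  s1 
   s1   s2  s5  s5 
   s2   s5  s3  s5 
   s3   s4  s5  s5 
 * s4   s4  s4  s4 
   s5   s5  s5  s5 
(> = start, * = accepting)

start=s0; accept=s4; s0-a>s5; s0-b>s5; s0-c>s1; s1-a>s2; s1-b>s5; s1-c>s5; s2-a>s5; s2-b>s3; s2-c>s5; s3-a>s4; s3-b>s5; s3-c>s5; s4-a>s4; s4-b>s4; s4-c>s4; s5-a>s5; s5-b>s5; s5-c>s5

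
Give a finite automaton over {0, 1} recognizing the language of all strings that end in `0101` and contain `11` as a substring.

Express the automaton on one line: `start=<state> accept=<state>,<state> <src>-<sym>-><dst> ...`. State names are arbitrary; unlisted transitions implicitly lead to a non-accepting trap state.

Handle the two conditions separately and then intersect. The first has 5 states tracking how much of the suffix `0101` has currently been matched; the second has 3 states tracking whether and how much of `11` has been seen. A product state is a pair (one from each), accepting exactly when both do.
An 11-state machine:
          0    1  
>  S0     S1   S2 
   S1     S1   S3 
   S2     S1   S4 
   S3     S5   S4 
   S4     S6   S4 
   S5     S1   S7 
   S6     S6   S8 
   S7     S5   S4 
   S8     S9   S4 
   S9     S6  S10 
 * S10    S9   S4 
(> = start, * = accepting)

start=S0 accept=S10 S0-0->S1 S0-1->S2 S1-0->S1 S1-1->S3 S2-0->S1 S2-1->S4 S3-0->S5 S3-1->S4 S4-0->S6 S4-1->S4 S5-0->S1 S5-1->S7 S6-0->S6 S6-1->S8 S7-0->S5 S7-1->S4 S8-0->S9 S8-1->S4 S9-0->S6 S9-1->S10 S10-0->S9 S10-1->S4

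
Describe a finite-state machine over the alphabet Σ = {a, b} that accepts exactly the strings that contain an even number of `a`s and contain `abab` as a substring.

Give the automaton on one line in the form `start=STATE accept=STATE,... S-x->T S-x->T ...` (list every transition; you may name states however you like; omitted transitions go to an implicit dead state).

Run two small machines in parallel and take their product. One (2 states) tracks the count of `a`s modulo 2; the other (5 states) tracks whether and how much of `abab` has been seen. Each combined state is a pair, one component from each; accept when both components accept.
10 states suffice.
        a   b  
>  q0   q1  q0 
   q1   q2  q3 
   q2   q1  q4 
   q3   q5  q6 
   q4   q7  q0 
   q5   q1  q8 
   q6   q2  q6 
   q7   q2  q9 
 * q8   q9  q8 
   q9   q8  q9 
(> = start, * = accepting)

start=q0 accept=q8 q0-a->q1 q0-b->q0 q1-a->q2 q1-b->q3 q2-a->q1 q2-b->q4 q3-a->q5 q3-b->q6 q4-a->q7 q4-b->q0 q5-a->q1 q5-b->q8 q6-a->q2 q6-b->q6 q7-a->q2 q7-b->q9 q8-a->q9 q8-b->q8 q9-a->q8 q9-b->q9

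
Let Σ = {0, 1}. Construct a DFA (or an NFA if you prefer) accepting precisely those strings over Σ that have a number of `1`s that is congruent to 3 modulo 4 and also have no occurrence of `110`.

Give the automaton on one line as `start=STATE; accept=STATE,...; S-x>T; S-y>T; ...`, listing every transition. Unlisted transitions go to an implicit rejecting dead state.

Handle the two conditions separately and then intersect. One (4 states) tracks the count of `1`s modulo 4; the other (4 states) tracks partial matches of the forbidden pattern `110`. Each combined state is a pair, one component from each; accept when both components accept.
With 16 states:
          0    1  
>  S0     S0   S1 
   S1     S2   S3 
   S2     S2   S4 
   S3     S5   S6 
   S4     S7   S6 
   S5     S5   S8 
 * S6     S8   S9 
   S7     S7  S10 
   S8     S8  S11 
   S9    S11  S12 
 * S10   S13   S9 
   S11   S11  S14 
   S12   S14   S3 
 * S13   S13  S15 
   S14   S14   S5 
   S15    S0  S12 
(> = start, * = accepting)

start=S0; accept=S6,S10,S13; S0-0>S0; S0-1>S1; S1-0>S2; S1-1>S3; S2-0>S2; S2-1>S4; S3-0>S5; S3-1>S6; S4-0>S7; S4-1>S6; S5-0>S5; S5-1>S8; S6-0>S8; S6-1>S9; S7-0>S7; S7-1>S10; S8-0>S8; S8-1>S11; S9-0>S11; S9-1>S12; S10-0>S13; S10-1>S9; S11-0>S11; S11-1>S14; S12-0>S14; S12-1>S3; S13-0>S13; S13-1>S15; S14-0>S14; S14-1>S5; S15-0>S0; S15-1>S12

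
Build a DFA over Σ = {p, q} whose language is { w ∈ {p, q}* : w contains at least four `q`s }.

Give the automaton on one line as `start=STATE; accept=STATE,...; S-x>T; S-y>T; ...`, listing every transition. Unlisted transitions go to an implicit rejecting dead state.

Count `q`s, saturating at 5: states s0 through s4 mean 0 through 4 `q`s seen; s5 means more than 4. Each `q` increments (capped at s5); other symbols loop. Accept from {s4, s5}.
With 6 states:
        p   q  
>  s0   s0  s1 
   s1   s1  s2 
   s2   s2  s3 
   s3   s3  s4 
 * s4   s4  s5 
 * s5   s5  s5 
(> = start, * = accepting)

start=s0; accept=s4,s5; s0-p>s0; s0-q>s1; s1-p>s1; s1-q>s2; s2-p>s2; s2-q>s3; s3-p>s3; s3-q>s4; s4-p>s4; s4-q>s5; s5-p>s5; s5-q>s5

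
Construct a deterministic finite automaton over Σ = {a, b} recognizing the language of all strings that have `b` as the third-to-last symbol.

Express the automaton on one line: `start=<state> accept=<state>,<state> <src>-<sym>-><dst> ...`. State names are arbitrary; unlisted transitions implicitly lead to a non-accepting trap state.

start=q0 accept=q11,q12,q13,q14 q0-a->q1 q0-b->q2 q1-a->q3 q1-b->q4 q2-a->q5 q2-b->q6 q3-a->q7 q3-b->q8 q4-a->q9 q4-b->q10 q5-a->q11 q5-b->q12 q6-a->q13 q6-b->q14 q7-a->q7 q7-b->q8 q8-a->q9 q8-b->q10 q9-a->q11 q9-b->q12 q10-a->q13 q10-b->q14 q11-a->q7 q11-b->q8 q12-a->q9 q12-b->q10 q13-a->q11 q13-b->q12 q14-a->q13 q14-b->q14

A DFA must remember the last 3 symbols (since which symbol is third-to-last isn't known until the input ends). Use one state per possible window of the last ≤3 symbols; accept from those whose window starts with `b`.
A 15-state machine:
          a    b  
>  q0     q1   q2 
   q1     q3   q4 
   q2     q5   q6 
   q3     q7   q8 
   q4     q9  q10 
   q5    q11  q12 
   q6    q13  q14 
   q7     q7   q8 
   q8     q9  q10 
   q9    q11  q12 
   q10   q13  q14 
 * q11    q7   q8 
 * q12    q9  q10 
 * q13   q11  q12 
 * q14   q13  q14 
(> = start, * = accepting)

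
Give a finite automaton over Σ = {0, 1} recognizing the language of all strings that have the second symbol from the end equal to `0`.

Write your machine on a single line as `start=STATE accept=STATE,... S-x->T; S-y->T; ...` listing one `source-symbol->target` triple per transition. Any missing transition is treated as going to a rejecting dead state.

Because acceptance depends on a position counted from the end, the machine has to buffer the most recent 2 symbols. Make each state the string of the last up-to-2 symbols read; on input `x` shift the window left and append `x`. Accept when the buffered window has length 2 and begins with `0`.
With 7 states:
        0   1  
>  S0   S1  S2 
   S1   S3  S4 
   S2   S5  S6 
 * S3   S3  S4 
 * S4   S5  S6 
   S5   S3  S4 
   S6   S5  S6 
(> = start, * = accepting)

start=S0; accept=S3,S4; S0-0->S1; S0-1->S2; S1-0->S3; S1-1->S4; S2-0->S5; S2-1->S6; S3-0->S3; S3-1->S4; S4-0->S5; S4-1->S6; S5-0->S3; S5-1->S4; S6-0->S5; S6-1->S6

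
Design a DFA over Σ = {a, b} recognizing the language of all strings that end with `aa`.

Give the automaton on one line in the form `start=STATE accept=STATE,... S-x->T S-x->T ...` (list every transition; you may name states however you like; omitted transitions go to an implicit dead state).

Remember how much of `aa` the current input suffix matches. State q0 means no match yet; q1 means the last symbol is `a`; q2 means the last 2 symbols are `aa`. Only q2 accepts. On a mismatch, fall back to the longest proper suffix that is still a prefix of `aa`.
With 3 states:
        a   b  
>  q0   q1  q0 
   q1   q2  q0 
 * q2   q2  q0 
(> = start, * = accepting)

start=q0 accept=q2 q0-a->q1 q0-b->q0 q1-a->q2 q1-b->q0 q2-a->q2 q2-b->q0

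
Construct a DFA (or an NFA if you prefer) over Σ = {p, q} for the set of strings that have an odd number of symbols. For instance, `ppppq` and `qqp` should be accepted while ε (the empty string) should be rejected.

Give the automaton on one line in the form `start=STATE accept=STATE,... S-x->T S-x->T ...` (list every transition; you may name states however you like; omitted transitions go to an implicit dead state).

Only the length mod 2 matters, so use a 2-cycle: from any state, every input symbol moves to the next state, wrapping B back to A. Mark B accepting.
2 states suffice.
       p  q 
>  A   B  B 
 * B   A  A 
(> = start, * = accepting)

start=A accept=B A-p->B A-q->B B-p->A B-q->A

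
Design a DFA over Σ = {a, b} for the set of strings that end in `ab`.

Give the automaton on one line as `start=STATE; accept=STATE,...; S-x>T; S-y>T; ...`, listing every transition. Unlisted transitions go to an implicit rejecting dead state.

Remember how much of `ab` the current input suffix matches. State s0 means no match yet; s1 means the last symbol is `a`; s2 means the last 2 symbols are `ab`. Only s2 accepts. On a mismatch, fall back to the longest proper suffix that is still a prefix of `ab`.
A 3-state machine:
        a   b  
>  s0   s1  s0 
   s1   s1  s2 
 * s2   s1  s0 
(> = start, * = accepting)

start=s0; accept=s2; s0-a>s1; s0-b>s0; s1-a>s1; s1-b>s2; s2-a>s1; s2-b>s0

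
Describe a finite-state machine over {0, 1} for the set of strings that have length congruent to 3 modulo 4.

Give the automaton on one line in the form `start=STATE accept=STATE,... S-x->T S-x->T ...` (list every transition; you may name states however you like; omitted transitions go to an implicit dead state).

Only the length mod 4 matters, so use a 4-cycle: from any state, every input symbol moves to the next state, wrapping s3 back to s0. Mark s3 accepting.
With 4 states:
        0   1  
>  s0   s1  s1 
   s1   s2  s2 
   s2   s3  s3 
 * s3   s0  s0 
(> = start, * = accepting)

start=s0 accept=s3 s0-0->s1 s0-1->s1 s1-0->s2 s1-1->s2 s2-0->s3 s2-1->s3 s3-0->s0 s3-1->s0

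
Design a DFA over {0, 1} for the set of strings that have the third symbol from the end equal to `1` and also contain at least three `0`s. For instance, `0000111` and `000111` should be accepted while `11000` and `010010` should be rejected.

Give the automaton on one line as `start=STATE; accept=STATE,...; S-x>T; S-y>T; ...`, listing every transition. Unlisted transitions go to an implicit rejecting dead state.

start=s0; accept=s10,s12,s13,s14; s0-0>s1; s0-1>s0; s1-0>s2; s1-1>s3; s2-0>s4; s2-1>s5; s3-0>s6; s3-1>s3; s4-0>s4; s4-1>s7; s5-0>s8; s5-1>s9; s6-0>s10; s6-1>s5; s7-0>s8; s7-1>s11; s8-0>s10; s8-1>s12; s9-0>s13; s9-1>s9; s10-0>s4; s10-1>s7; s11-0>s13; s11-1>s14; s12-0>s8; s12-1>s11; s13-0>s10; s13-1>s12; s14-0>s13; s14-1>s14

Handle the two conditions separately and then intersect. One (15 states) tracks the last 3 symbols read; the other (5 states) tracks the count of `0`s, saturating at 4. Each combined state is a pair, one component from each; accept when both components accept. After merging equivalent states the machine shrinks.
          0    1  
>  s0     s1   s0 
   s1     s2   s3 
   s2     s4   s5 
   s3     s6   s3 
   s4     s4   s7 
   s5     s8   s9 
   s6    s10   s5 
   s7     s8  s11 
   s8    s10  s12 
   s9    s13   s9 
 * s10    s4   s7 
   s11   s13  s14 
 * s12    s8  s11 
 * s13   s10  s12 
 * s14   s13  s14 
(> = start, * = accepting)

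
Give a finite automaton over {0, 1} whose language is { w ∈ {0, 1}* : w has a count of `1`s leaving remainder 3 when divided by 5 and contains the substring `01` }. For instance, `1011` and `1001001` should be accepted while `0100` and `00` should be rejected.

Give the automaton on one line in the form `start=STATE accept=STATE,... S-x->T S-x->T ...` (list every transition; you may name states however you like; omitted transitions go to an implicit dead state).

Build one automaton per condition and run them in lockstep. The first has 5 states tracking the count of `1`s modulo 5; the second has 3 states tracking whether and how much of `01` has been seen. A product state is a pair (one from each), accepting exactly when both do.
A 15-state machine:
          0    1  
>  S0     S1   S2 
   S1     S1   S3 
   S2     S4   S5 
   S3     S3   S6 
   S4     S4   S6 
   S5     S7   S8 
   S6     S6   S9 
   S7     S7   S9 
   S8    S10  S11 
 * S9     S9  S12 
   S10   S10  S12 
   S11   S13   S0 
   S12   S12  S14 
   S13   S13  S14 
   S14   S14   S3 
(> = start, * = accepting)

start=S0 accept=S9 S0-0->S1 S0-1->S2 S1-0->S1 S1-1->S3 S2-0->S4 S2-1->S5 S3-0->S3 S3-1->S6 S4-0->S4 S4-1->S6 S5-0->S7 S5-1->S8 S6-0->S6 S6-1->S9 S7-0->S7 S7-1->S9 S8-0->S10 S8-1->S11 S9-0->S9 S9-1->S12 S10-0->S10 S10-1->S12 S11-0->S13 S11-1->S0 S12-0->S12 S12-1->S14 S13-0->S13 S13-1->S14 S14-0->S14 S14-1->S3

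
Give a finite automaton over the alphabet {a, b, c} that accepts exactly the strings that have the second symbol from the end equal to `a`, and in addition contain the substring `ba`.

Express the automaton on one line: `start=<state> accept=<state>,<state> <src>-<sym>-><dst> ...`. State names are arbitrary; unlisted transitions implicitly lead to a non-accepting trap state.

Handle the two conditions separately and then intersect. One (13 states) tracks the last 2 symbols read; the other (3 states) tracks whether and how much of `ba` has been seen. Each combined state is a pair, one component from each; accept when both components accept.
21 states suffice.
          a    b    c  
>  S0     S1   S2   S3 
   S1     S4   S5   S6 
   S2     S7   S8   S9 
   S3    S10  S11  S12 
   S4     S4   S5   S6 
   S5     S7   S8   S9 
   S6    S10  S11  S12 
   S7    S13  S14  S15 
   S8     S7   S8   S9 
   S9    S10  S11  S12 
   S10    S4   S5   S6 
   S11    S7   S8   S9 
   S12   S10  S11  S12 
 * S13   S13  S14  S15 
 * S14    S7  S16  S17 
 * S15   S18  S19  S20 
   S16    S7  S16  S17 
   S17   S18  S19  S20 
   S18   S13  S14  S15 
   S19    S7  S16  S17 
   S20   S18  S19  S20 
(> = start, * = accepting)

start=S0 accept=S13,S14,S15 S0-a->S1 S0-b->S2 S0-c->S3 S1-a->S4 S1-b->S5 S1-c->S6 S2-a->S7 S2-b->S8 S2-c->S9 S3-a->S10 S3-b->S11 S3-c->S12 S4-a->S4 S4-b->S5 S4-c->S6 S5-a->S7 S5-b->S8 S5-c->S9 S6-a->S10 S6-b->S11 S6-c->S12 S7-a->S13 S7-b->S14 S7-c->S15 S8-a->S7 S8-b->S8 S8-c->S9 S9-a->S10 S9-b->S11 S9-c->S12 S10-a->S4 S10-b->S5 S10-c->S6 S11-a->S7 S11-b->S8 S11-c->S9 S12-a->S10 S12-b->S11 S12-c->S12 S13-a->S13 S13-b->S14 S13-c->S15 S14-a->S7 S14-b->S16 S14-c->S17 S15-a->S18 S15-b->S19 S15-c->S20 S16-a->S7 S16-b->S16 S16-c->S17 S17-a->S18 S17-b->S19 S17-c->S20 S18-a->S13 S18-b->S14 S18-c->S15 S19-a->S7 S19-b->S16 S19-c->S17 S20-a->S18 S20-b->S19 S20-c->S20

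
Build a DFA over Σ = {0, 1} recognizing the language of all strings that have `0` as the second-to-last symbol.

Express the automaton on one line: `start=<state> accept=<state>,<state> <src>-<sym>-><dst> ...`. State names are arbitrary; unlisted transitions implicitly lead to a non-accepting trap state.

A DFA must remember the last 2 symbols (since which symbol is second-to-last isn't known until the input ends). Use one state per possible window of the last ≤2 symbols; accept from those whose window starts with `0`.
7 states suffice.
        0   1  
>  q0   q1  q2 
   q1   q3  q4 
   q2   q5  q6 
 * q3   q3  q4 
 * q4   q5  q6 
   q5   q3  q4 
   q6   q5  q6 
(> = start, * = accepting)

start=q0 accept=q3,q4 q0-0->q1 q0-1->q2 q1-0->q3 q1-1->q4 q2-0->q5 q2-1->q6 q3-0->q3 q3-1->q4 q4-0->q5 q4-1->q6 q5-0->q3 q5-1->q4 q6-0->q5 q6-1->q6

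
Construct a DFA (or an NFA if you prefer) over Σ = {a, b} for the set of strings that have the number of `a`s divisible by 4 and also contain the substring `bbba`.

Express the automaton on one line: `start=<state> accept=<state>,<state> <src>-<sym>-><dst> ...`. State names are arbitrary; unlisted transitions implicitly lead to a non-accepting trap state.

Handle the two conditions separately and then intersect. The first has 4 states tracking the count of `a`s modulo 4; the second has 5 states tracking whether and how much of `bbba` has been seen. A product state is a pair (one from each), accepting exactly when both do. Minimizing collapses redundant product states.
          a    b  
>  q0     q1   q2 
   q1     q3   q4 
   q2     q1   q5 
   q3     q6   q7 
   q4     q3   q8 
   q5     q1   q9 
   q6     q0  q10 
   q7     q6  q11 
   q8     q3  q12 
   q9    q12   q9 
   q10    q0  q13 
   q11    q6  q14 
   q12   q14  q12 
   q13    q0  q15 
   q14   q15  q14 
   q15   q16  q15 
 * q16   q12  q16 
(> = start, * = accepting)

start=q0 accept=q16 q0-a->q1 q0-b->q2 q1-a->q3 q1-b->q4 q2-a->q1 q2-b->q5 q3-a->q6 q3-b->q7 q4-a->q3 q4-b->q8 q5-a->q1 q5-b->q9 q6-a->q0 q6-b->q10 q7-a->q6 q7-b->q11 q8-a->q3 q8-b->q12 q9-a->q12 q9-b->q9 q10-a->q0 q10-b->q13 q11-a->q6 q11-b->q14 q12-a->q14 q12-b->q12 q13-a->q0 q13-b->q15 q14-a->q15 q14-b->q14 q15-a->q16 q15-b->q15 q16-a->q12 q16-b->q16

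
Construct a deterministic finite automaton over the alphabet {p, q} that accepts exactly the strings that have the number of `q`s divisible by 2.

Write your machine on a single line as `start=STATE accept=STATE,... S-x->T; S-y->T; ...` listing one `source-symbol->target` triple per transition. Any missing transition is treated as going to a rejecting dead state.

start=S0; accept=S0; S0-p->S0; S0-q->S1; S1-p->S1; S1-q->S0

The only thing that matters is how many `q`s have appeared, reduced mod 2. Use one state per residue: S0 for 0, …, S1 for 1. Reading `q` moves to the next residue; anything else stays put. S0 is accepting.
With 2 states:
        p   q  
>* S0   S0  S1 
   S1   S1  S0 
(> = start, * = accepting)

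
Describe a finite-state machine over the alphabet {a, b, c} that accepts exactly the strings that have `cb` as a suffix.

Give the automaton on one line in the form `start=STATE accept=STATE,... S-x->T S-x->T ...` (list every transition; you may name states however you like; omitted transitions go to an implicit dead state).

start=s0 accept=s2 s0-a->s0 s0-b->s0 s0-c->s1 s1-a->s0 s1-b->s2 s1-c->s1 s2-a->s0 s2-b->s0 s2-c->s1

Let each state record the length of the longest suffix of the input read so far that is also a prefix of `cb`. s1 means the last symbol is `c`; s2 means the last 2 symbols are `cb`. Accept only at s2, where the string currently ends in `cb`.
        a   b   c  
>  s0   s0  s0  s1 
   s1   s0  s2  s1 
 * s2   s0  s0  s1 
(> = start, * = accepting)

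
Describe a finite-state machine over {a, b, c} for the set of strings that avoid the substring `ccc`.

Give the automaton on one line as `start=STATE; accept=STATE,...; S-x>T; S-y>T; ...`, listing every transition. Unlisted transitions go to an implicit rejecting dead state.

Track partial matches of the forbidden pattern `ccc`. State S3 is a dead state reached once `ccc` has occurred; every other state accepts. S0 means no part of `ccc` is currently matched.
With 4 states:
        a   b   c  
>* S0   S0  S0  S1 
 * S1   S0  S0  S2 
 * S2   S0  S0  S3 
   S3   S3  S3  S3 
(> = start, * = accepting)

start=S0; accept=S0,S1,S2; S0-a>S0; S0-b>S0; S0-c>S1; S1-a>S0; S1-b>S0; S1-c>S2; S2-a>S0; S2-b>S0; S2-c>S3; S3-a>S3; S3-b>S3; S3-c>S3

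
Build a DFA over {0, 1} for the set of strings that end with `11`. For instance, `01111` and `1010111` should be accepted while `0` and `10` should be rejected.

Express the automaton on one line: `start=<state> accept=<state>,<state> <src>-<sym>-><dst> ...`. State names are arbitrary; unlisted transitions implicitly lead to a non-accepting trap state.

Let each state record the length of the longest suffix of the input read so far that is also a prefix of `11`. q1 means the last symbol is `1`; q2 means the last 2 symbols are `11`. Accept only at q2, where the string currently ends in `11`.
With 3 states:
        0   1  
>  q0   q0  q1 
   q1   q0  q2 
 * q2   q0  q2 
(> = start, * = accepting)

start=q0 accept=q2 q0-0->q0 q0-1->q1 q1-0->q0 q1-1->q2 q2-0->q0 q2-1->q2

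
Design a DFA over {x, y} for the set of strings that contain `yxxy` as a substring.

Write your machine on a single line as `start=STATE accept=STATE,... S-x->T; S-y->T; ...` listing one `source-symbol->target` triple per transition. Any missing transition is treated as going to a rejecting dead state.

States A..D record the length of the longest prefix of `yxxy` that matches the current input suffix. Reaching E means `yxxy` has been seen, and we stay there forever. Accept from E.
5 states suffice.
       x  y 
>  A   A  B 
   B   C  B 
   C   D  B 
   D   A  E 
 * E   E  E 
(> = start, * = accepting)

start=A; accept=E; A-x->A; A-y->B; B-x->C; B-y->B; C-x->D; C-y->B; D-x->A; D-y->E; E-x->E; E-y->E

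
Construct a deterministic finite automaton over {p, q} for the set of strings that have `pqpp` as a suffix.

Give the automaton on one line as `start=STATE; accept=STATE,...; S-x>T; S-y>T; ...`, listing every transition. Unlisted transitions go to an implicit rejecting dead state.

Remember how much of `pqpp` the current input suffix matches. State S0 means no match yet; S1 means the last symbol is `p`; S2 means the last 2 symbols are `pq`; S3 means the last 3 symbols are `pqp`; S4 means the last 4 symbols are `pqpp`. Only S4 accepts. On a mismatch, fall back to the longest proper suffix that is still a prefix of `pqpp`.
With 5 states:
        p   q  
>  S0   S1  S0 
   S1   S1  S2 
   S2   S3  S0 
   S3   S4  S2 
 * S4   S1  S2 
(> = start, * = accepting)

start=S0; accept=S4; S0-p>S1; S0-q>S0; S1-p>S1; S1-q>S2; S2-p>S3; S2-q>S0; S3-p>S4; S3-q>S2; S4-p>S1; S4-q>S2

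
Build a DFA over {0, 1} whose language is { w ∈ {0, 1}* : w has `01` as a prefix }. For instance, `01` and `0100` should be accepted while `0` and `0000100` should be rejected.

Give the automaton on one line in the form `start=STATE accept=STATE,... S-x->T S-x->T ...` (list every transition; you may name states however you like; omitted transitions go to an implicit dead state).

Walk along `01` while the input agrees: from A take `0` to B, and so on. Any deviation drops to the rejecting sink D. Once C is reached the prefix is confirmed and every continuation is accepted.
       0  1 
>  A   B  D 
   B   D  C 
 * C   C  C 
   D   D  D 
(> = start, * = accepting)

start=A accept=C A-0->B A-1->D B-0->D B-1->C C-0->C C-1->C D-0->D D-1->D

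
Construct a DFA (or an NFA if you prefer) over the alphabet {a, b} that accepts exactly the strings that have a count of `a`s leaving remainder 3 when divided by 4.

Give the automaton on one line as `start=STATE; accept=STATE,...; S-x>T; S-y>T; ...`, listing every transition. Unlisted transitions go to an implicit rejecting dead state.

The only thing that matters is how many `a`s have appeared, reduced mod 4. Use one state per residue: S0 for 0, …, S3 for 3. Reading `a` moves to the next residue; anything else stays put. S3 is accepting.
4 states suffice.
        a   b  
>  S0   S1  S0 
   S1   S2  S1 
   S2   S3  S2 
 * S3   S0  S3 
(> = start, * = accepting)

start=S0; accept=S3; S0-a>S1; S0-b>S0; S1-a>S2; S1-b>S1; S2-a>S3; S2-b>S2; S3-a>S0; S3-b>S3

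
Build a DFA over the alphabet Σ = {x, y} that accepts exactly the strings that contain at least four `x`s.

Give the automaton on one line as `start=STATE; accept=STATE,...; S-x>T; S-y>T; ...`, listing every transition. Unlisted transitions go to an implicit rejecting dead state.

start=s0; accept=s4,s5; s0-x>s1; s0-y>s0; s1-x>s2; s1-y>s1; s2-x>s3; s2-y>s2; s3-x>s4; s3-y>s3; s4-x>s5; s4-y>s4; s5-x>s5; s5-y>s5

Count `x`s, saturating at 5: states s0 through s4 mean 0 through 4 `x`s seen; s5 means more than 4. Each `x` increments (capped at s5); other symbols loop. Accept from {s4, s5}.
        x   y  
>  s0   s1  s0 
   s1   s2  s1 
   s2   s3  s2 
   s3   s4  s3 
 * s4   s5  s4 
 * s5   s5  s5 
(> = start, * = accepting)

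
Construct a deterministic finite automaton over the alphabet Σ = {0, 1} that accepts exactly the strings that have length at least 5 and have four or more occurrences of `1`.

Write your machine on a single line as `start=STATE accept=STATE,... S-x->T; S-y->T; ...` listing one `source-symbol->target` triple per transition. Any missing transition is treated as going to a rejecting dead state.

start=S0; accept=S9; S0-0->S1; S0-1->S2; S1-0->S1; S1-1->S3; S2-0->S3; S2-1->S4; S3-0->S3; S3-1->S5; S4-0->S5; S4-1->S6; S5-0->S5; S5-1->S7; S6-0->S7; S6-1->S8; S7-0->S7; S7-1->S9; S8-0->S9; S8-1->S9; S9-0->S9; S9-1->S9

Run two small machines in parallel and take their product. One (7 states) tracks the input length, saturating at 6; the other (6 states) tracks the count of `1`s, saturating at 5. Each combined state is a pair, one component from each; accept when both components accept. After merging equivalent states the machine shrinks.
10 states suffice.
        0   1  
>  S0   S1  S2 
   S1   S1  S3 
   S2   S3  S4 
   S3   S3  S5 
   S4   S5  S6 
   S5   S5  S7 
   S6   S7  S8 
   S7   S7  S9 
   S8   S9  S9 
 * S9   S9  S9 
(> = start, * = accepting)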